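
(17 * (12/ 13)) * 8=1632/ 13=125.54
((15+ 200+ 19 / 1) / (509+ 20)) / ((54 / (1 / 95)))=13 / 150765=0.00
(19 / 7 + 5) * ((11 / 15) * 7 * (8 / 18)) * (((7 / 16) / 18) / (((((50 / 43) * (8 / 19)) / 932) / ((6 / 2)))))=14657797 / 6000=2442.97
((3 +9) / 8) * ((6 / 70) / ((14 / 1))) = 9 / 980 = 0.01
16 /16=1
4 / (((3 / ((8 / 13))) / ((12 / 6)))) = 64 / 39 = 1.64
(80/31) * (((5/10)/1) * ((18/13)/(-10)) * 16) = -1152/403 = -2.86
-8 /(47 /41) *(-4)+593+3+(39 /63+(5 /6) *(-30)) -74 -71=448625 /987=454.53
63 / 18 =7 / 2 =3.50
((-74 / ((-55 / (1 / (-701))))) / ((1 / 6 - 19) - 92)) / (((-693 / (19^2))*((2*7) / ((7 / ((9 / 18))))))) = -2812 / 311717175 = -0.00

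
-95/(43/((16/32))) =-95/86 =-1.10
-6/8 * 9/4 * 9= -243/16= -15.19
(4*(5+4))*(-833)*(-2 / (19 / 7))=419832 / 19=22096.42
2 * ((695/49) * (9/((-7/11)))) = -401.20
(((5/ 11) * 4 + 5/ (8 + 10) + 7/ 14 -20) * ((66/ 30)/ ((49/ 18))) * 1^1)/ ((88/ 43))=-74089/ 10780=-6.87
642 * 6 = 3852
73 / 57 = 1.28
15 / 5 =3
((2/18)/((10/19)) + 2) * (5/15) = 199/270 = 0.74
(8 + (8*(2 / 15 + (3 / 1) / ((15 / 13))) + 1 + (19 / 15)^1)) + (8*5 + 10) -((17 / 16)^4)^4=21996470820675164563697 / 276701161105643274240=79.50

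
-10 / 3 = -3.33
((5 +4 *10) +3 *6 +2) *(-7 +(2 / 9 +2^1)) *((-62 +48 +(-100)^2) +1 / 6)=-167468015 / 54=-3101259.54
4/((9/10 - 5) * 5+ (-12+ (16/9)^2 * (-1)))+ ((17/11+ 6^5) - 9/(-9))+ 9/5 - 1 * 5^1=2470463748/317735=7775.23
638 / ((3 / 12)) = 2552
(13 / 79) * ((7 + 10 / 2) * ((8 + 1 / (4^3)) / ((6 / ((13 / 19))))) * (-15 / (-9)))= 7605 / 2528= 3.01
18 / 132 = 3 / 22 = 0.14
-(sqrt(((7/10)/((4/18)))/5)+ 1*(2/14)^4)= -3*sqrt(7)/10 - 1/2401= -0.79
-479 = -479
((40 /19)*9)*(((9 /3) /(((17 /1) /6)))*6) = 38880 /323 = 120.37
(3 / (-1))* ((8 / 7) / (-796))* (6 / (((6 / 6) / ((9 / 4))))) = 81 / 1393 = 0.06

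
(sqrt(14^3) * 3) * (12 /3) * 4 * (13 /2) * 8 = 34944 * sqrt(14) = 130748.48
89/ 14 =6.36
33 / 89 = 0.37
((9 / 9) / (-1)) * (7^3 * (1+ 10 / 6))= -2744 / 3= -914.67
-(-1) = 1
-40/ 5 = -8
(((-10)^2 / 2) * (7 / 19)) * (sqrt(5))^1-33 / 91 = -33 / 91 + 350 * sqrt(5) / 19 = 40.83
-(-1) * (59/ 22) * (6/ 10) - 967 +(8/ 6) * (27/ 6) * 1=-105533/ 110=-959.39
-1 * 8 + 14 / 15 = -106 / 15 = -7.07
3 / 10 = 0.30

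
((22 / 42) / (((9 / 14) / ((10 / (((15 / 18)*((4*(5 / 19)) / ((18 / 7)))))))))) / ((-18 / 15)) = -418 / 21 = -19.90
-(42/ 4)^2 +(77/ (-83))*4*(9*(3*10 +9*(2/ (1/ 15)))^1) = -3363003/ 332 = -10129.53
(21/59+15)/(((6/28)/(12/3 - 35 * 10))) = -1462888/59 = -24794.71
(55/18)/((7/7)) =55/18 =3.06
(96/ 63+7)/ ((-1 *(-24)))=0.36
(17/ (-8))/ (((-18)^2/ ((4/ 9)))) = -17/ 5832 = -0.00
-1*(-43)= 43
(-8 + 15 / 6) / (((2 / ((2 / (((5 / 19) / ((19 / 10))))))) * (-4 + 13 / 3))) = -119.13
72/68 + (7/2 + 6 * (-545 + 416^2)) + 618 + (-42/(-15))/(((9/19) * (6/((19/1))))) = 4753896403/4590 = 1035707.28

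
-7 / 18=-0.39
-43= -43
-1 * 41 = -41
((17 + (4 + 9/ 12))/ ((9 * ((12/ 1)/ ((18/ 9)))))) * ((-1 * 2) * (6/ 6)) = -29/ 36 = -0.81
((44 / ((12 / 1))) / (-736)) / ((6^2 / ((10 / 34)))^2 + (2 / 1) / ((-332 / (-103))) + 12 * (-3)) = -22825 / 68478336816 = -0.00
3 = 3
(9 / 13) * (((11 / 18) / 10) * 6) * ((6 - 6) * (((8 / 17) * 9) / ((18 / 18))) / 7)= 0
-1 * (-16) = 16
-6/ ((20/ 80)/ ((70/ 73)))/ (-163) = 1680/ 11899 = 0.14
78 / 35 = 2.23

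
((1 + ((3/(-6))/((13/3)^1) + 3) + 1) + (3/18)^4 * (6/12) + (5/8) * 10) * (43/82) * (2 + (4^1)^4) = 693754045/460512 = 1506.48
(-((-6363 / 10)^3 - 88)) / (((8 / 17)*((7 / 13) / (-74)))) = -2106589503076019 / 28000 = -75235339395.57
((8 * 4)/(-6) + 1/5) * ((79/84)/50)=-869/9000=-0.10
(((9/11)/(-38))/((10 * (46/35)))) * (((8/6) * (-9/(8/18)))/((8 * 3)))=567/307648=0.00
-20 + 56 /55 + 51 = 1761 /55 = 32.02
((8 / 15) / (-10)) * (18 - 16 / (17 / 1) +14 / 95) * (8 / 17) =-0.43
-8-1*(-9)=1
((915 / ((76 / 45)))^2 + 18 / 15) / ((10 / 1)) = 8476937781 / 288800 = 29352.28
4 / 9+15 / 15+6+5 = 112 / 9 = 12.44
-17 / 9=-1.89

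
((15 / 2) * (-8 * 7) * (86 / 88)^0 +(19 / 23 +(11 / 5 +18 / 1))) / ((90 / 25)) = -2549 / 23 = -110.83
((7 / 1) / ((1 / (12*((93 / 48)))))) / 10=651 / 40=16.28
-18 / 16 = -9 / 8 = -1.12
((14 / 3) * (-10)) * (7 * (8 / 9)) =-7840 / 27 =-290.37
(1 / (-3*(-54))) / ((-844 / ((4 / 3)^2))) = -2 / 153819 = -0.00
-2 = -2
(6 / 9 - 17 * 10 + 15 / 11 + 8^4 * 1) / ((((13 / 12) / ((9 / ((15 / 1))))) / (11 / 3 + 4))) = 2385100 / 143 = 16679.02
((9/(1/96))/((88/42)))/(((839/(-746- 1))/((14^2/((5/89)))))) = -59107110048/46145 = -1280899.56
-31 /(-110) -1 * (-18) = 2011 /110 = 18.28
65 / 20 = 13 / 4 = 3.25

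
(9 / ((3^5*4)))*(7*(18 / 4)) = 7 / 24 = 0.29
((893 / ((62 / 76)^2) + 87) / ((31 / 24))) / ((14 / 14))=32954376 / 29791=1106.19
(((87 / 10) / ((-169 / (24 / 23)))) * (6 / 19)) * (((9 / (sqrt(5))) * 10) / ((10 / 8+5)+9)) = -451008 * sqrt(5) / 22525165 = -0.04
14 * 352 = 4928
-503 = -503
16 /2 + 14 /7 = 10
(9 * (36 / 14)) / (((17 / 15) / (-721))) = -250290 / 17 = -14722.94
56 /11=5.09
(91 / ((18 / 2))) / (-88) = -91 / 792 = -0.11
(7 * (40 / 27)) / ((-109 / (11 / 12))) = -770 / 8829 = -0.09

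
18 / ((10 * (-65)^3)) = -9 / 1373125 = -0.00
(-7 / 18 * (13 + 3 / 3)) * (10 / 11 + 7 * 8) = -30674 / 99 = -309.84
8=8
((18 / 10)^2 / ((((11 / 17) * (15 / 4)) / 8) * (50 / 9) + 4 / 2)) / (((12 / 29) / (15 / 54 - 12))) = -1872414 / 75175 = -24.91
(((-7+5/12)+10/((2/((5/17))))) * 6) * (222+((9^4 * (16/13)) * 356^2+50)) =-31394398806.55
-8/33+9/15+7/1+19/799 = 973121/131835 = 7.38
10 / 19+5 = 105 / 19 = 5.53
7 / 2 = 3.50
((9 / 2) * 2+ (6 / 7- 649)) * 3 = -13422 / 7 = -1917.43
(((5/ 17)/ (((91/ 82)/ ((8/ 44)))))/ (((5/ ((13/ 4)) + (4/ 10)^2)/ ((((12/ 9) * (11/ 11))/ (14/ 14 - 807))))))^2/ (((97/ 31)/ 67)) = 1759796875/ 37311277296820527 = 0.00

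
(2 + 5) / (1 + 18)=7 / 19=0.37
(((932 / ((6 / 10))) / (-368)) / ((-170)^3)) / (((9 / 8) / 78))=3029 / 50849550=0.00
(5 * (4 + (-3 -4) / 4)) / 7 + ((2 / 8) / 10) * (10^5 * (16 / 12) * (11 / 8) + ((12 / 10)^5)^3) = 58771874198197423 / 12817382812500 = 4585.33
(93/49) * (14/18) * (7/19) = 31/57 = 0.54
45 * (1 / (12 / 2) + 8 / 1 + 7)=1365 / 2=682.50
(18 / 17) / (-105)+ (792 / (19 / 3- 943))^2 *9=1509180594 / 234908975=6.42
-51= -51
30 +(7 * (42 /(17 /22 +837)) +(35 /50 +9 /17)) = 14135677 /447610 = 31.58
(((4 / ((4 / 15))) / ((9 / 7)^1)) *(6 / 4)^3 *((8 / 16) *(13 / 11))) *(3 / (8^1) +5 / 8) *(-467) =-1912365 / 176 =-10865.71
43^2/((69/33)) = 20339/23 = 884.30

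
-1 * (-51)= 51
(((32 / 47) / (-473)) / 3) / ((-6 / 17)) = 272 / 200079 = 0.00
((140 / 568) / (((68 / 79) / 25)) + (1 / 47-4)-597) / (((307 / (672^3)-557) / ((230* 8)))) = 1961.63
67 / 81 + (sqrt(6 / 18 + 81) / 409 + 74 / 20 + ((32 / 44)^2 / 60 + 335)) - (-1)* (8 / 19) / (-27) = 2* sqrt(183) / 1227 + 632251459 / 1862190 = 339.54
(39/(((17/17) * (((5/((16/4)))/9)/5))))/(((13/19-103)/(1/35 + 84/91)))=-8227/630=-13.06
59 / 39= 1.51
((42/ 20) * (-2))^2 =441/ 25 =17.64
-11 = -11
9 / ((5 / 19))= 171 / 5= 34.20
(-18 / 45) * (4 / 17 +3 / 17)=-14 / 85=-0.16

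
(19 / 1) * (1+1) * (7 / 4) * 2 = 133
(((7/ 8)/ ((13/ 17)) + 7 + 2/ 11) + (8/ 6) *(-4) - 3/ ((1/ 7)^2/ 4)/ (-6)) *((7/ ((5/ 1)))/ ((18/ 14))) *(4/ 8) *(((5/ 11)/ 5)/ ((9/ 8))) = 16983743/ 3822390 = 4.44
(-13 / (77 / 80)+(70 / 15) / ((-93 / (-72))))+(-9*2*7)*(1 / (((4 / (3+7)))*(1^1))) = -775521 / 2387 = -324.89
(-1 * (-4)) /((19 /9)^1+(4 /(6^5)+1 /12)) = 7776 /4267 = 1.82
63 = 63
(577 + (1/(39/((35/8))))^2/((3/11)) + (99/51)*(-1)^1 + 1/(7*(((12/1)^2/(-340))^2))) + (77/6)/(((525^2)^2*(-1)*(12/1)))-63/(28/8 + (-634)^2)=2771636784012741290228623/4812694797804075000000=575.90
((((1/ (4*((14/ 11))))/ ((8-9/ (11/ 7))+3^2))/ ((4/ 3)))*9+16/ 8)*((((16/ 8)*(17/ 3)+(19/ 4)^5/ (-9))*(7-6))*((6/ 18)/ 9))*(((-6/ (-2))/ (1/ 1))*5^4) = -87186337605625/ 2303852544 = -37843.71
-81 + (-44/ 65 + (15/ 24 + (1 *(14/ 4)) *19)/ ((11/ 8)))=-23494/ 715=-32.86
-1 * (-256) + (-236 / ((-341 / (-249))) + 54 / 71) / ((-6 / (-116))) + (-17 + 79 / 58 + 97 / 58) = -2158977011 / 702119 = -3074.94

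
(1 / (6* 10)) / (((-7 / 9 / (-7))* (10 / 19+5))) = 19 / 700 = 0.03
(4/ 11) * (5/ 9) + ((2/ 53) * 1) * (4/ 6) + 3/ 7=24085/ 36729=0.66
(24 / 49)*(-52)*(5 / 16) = -390 / 49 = -7.96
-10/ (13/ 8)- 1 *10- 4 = -20.15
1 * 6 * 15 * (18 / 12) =135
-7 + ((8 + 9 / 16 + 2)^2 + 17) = 31121 / 256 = 121.57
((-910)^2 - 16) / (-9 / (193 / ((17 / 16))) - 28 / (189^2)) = -13049000669376 / 793111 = -16452931.14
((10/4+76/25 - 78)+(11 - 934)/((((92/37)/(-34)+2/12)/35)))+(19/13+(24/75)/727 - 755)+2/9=-103951087764161/300258270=-346205.58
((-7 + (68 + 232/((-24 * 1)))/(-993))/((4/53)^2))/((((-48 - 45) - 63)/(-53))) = -421.03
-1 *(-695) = 695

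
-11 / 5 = -2.20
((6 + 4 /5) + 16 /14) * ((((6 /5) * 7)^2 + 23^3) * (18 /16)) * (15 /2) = 1148189067 /1400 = 820135.05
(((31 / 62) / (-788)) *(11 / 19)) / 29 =-11 / 868376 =-0.00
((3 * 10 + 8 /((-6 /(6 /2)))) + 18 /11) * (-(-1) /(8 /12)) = 456 /11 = 41.45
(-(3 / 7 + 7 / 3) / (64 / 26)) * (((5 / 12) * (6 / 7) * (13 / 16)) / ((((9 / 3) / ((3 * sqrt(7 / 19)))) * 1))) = -24505 * sqrt(133) / 1430016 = -0.20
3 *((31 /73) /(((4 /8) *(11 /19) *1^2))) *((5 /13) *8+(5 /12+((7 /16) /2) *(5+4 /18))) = 10223273 /501072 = 20.40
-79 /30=-2.63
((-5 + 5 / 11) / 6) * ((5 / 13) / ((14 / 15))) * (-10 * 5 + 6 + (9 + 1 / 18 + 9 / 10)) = 95750 / 9009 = 10.63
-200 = -200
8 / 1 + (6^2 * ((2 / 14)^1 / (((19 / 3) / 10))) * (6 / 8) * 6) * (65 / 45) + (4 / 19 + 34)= 12634 / 133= 94.99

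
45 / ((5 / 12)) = 108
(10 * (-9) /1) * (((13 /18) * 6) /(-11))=390 /11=35.45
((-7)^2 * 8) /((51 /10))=3920 /51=76.86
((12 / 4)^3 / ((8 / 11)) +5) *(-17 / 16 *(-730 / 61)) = 2091085 / 3904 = 535.63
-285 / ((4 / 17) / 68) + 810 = -81555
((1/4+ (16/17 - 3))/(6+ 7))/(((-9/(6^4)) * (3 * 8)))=369/442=0.83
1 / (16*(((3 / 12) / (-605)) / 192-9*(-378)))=29040 / 1580705279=0.00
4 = 4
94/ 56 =47/ 28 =1.68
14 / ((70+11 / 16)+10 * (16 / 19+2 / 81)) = 344736 / 1954049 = 0.18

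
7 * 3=21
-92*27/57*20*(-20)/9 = 36800/19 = 1936.84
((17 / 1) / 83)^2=0.04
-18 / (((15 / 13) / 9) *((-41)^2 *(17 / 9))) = -6318 / 142885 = -0.04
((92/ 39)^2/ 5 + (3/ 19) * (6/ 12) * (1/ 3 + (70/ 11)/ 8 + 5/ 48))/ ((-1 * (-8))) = 61558087/ 406897920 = 0.15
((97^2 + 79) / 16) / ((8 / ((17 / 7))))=10081 / 56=180.02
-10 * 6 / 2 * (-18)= 540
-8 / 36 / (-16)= 1 / 72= 0.01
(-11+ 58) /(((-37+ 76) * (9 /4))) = 188 /351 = 0.54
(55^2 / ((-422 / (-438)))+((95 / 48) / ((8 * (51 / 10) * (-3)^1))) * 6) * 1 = 3243377375 / 1033056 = 3139.59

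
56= 56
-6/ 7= -0.86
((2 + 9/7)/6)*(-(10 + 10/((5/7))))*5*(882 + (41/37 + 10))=-15200700/259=-58689.96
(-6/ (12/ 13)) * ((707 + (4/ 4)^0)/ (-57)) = 1534/ 19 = 80.74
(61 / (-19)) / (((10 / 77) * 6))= -4697 / 1140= -4.12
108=108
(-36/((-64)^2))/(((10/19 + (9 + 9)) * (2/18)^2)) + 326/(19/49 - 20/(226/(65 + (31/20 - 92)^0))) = -651049191019/10883006464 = -59.82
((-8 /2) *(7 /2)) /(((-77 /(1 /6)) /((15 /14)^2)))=0.03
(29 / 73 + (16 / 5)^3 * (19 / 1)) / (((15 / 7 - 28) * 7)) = -5684777 / 1651625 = -3.44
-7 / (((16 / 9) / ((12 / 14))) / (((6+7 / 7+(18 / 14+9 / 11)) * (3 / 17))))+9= 37467 / 10472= 3.58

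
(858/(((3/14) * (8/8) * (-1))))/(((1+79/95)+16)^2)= -117325/9317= -12.59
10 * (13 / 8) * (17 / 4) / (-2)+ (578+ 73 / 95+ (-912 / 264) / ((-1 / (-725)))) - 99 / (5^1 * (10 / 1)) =-1962.29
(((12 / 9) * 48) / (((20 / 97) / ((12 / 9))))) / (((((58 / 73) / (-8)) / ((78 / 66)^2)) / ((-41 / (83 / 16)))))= 200967163904 / 4368705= 46001.54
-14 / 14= -1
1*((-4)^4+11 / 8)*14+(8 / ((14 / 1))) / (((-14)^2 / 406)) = 706469 / 196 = 3604.43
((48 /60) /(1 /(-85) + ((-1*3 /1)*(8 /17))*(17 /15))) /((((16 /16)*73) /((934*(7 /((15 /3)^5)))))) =-444584 /31253125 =-0.01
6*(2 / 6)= 2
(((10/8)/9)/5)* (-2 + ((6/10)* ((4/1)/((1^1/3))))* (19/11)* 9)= 3023/990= 3.05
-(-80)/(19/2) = 160/19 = 8.42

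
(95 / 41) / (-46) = -95 / 1886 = -0.05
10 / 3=3.33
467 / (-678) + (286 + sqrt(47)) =sqrt(47) + 193441 / 678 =292.17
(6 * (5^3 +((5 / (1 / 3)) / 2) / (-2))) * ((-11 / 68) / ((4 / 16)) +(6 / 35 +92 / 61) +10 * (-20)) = -2101463193 / 14518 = -144748.81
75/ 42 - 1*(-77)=1103/ 14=78.79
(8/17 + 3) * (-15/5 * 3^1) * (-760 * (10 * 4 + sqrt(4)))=16949520/17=997030.59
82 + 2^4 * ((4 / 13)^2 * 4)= 14882 / 169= 88.06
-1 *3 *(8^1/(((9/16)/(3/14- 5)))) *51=72896/7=10413.71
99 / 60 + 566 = 11353 / 20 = 567.65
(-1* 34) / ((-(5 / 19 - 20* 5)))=-646 / 1895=-0.34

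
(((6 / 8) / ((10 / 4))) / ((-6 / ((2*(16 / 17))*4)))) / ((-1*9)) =32 / 765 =0.04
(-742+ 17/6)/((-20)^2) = -887/480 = -1.85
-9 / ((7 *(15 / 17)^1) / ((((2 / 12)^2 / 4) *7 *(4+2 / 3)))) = -0.33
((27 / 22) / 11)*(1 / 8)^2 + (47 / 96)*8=182065 / 46464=3.92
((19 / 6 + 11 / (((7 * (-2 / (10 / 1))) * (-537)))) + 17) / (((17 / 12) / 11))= 3337906 / 21301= 156.70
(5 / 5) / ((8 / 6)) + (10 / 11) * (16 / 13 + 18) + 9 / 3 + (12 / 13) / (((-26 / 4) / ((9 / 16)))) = 157291 / 7436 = 21.15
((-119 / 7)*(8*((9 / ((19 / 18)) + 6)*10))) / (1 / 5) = -1876800 / 19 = -98778.95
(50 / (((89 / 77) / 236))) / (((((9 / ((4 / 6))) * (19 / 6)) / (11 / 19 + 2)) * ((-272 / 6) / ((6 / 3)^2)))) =-89042800 / 1638579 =-54.34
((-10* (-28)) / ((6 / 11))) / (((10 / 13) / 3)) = 2002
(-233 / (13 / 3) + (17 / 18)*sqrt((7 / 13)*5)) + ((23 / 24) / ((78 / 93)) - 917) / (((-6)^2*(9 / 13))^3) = -1142433714163 / 21223627776 + 17*sqrt(455) / 234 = -52.28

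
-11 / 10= -1.10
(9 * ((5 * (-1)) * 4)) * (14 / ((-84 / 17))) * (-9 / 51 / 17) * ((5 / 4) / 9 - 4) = 695 / 34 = 20.44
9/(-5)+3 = 6/5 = 1.20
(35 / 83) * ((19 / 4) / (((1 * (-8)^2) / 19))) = 0.59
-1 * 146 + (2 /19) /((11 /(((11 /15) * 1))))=-41608 /285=-145.99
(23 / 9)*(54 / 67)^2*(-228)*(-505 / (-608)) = -2822445 / 8978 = -314.37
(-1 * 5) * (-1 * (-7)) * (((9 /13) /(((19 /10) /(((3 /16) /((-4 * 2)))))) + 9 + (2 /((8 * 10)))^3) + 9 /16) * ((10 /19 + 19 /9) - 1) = -7400433103 /13515840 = -547.54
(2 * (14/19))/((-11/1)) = -28/209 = -0.13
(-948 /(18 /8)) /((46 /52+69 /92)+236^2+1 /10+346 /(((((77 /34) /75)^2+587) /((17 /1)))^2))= -4788050202863904808994240 /632954760316052144763407553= -0.01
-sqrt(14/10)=-sqrt(35)/5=-1.18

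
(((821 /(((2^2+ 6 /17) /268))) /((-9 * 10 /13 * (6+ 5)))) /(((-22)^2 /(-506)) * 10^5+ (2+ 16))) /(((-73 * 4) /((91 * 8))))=-25443652871 /1470417742035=-0.02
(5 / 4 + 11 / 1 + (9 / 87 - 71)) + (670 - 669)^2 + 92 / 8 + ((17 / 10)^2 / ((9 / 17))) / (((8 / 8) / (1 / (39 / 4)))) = -45.59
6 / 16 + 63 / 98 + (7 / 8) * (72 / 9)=449 / 56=8.02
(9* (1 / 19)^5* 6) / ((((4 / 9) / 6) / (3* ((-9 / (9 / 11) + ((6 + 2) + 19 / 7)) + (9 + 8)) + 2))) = 266085 / 17332693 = 0.02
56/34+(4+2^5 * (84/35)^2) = 80736/425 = 189.97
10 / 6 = 5 / 3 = 1.67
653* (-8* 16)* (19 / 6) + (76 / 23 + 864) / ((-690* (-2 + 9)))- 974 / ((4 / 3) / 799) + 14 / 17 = -534045767057 / 629510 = -848351.52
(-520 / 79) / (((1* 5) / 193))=-20072 / 79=-254.08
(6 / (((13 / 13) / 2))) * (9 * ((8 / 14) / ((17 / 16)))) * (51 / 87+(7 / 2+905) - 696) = 2512512 / 203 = 12376.91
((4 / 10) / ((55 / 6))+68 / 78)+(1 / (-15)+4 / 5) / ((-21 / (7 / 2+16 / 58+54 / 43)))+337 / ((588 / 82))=31283027434 / 655329675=47.74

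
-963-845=-1808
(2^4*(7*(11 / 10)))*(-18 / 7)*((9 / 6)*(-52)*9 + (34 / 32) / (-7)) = 7785459 / 35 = 222441.69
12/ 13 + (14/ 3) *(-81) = -4902/ 13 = -377.08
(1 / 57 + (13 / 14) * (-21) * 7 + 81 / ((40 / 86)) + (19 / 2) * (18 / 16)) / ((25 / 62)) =119.92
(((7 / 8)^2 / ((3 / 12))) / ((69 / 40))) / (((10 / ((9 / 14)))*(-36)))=-7 / 2208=-0.00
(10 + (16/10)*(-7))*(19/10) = -57/25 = -2.28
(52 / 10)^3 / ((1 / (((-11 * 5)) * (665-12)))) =-5049936.32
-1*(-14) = 14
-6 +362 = 356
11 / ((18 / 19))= 209 / 18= 11.61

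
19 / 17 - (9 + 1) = -151 / 17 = -8.88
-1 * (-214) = 214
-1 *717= -717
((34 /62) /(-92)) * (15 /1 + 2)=-289 /2852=-0.10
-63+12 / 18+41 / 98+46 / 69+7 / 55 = -61.12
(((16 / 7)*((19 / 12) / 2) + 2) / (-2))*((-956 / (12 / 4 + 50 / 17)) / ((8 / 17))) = 1381420 / 2121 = 651.31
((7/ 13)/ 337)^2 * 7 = 343/ 19193161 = 0.00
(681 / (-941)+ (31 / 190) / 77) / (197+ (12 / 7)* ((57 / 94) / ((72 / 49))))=-933782746 / 255849652135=-0.00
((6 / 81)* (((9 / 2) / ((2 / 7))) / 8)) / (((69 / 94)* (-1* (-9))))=329 / 14904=0.02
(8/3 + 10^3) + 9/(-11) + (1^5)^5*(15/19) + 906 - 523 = 868795/627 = 1385.64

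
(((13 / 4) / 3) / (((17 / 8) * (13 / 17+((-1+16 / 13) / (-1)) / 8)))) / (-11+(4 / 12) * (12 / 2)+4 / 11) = -29744 / 370785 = -0.08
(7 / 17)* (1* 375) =2625 / 17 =154.41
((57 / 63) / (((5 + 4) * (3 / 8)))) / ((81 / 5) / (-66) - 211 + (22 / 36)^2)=-0.00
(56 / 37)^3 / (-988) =-43904 / 12511291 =-0.00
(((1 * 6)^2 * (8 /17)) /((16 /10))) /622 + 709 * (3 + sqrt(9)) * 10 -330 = 223164360 /5287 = 42210.02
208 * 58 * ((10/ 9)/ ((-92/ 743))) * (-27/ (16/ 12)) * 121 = 6100817580/ 23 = 265252938.26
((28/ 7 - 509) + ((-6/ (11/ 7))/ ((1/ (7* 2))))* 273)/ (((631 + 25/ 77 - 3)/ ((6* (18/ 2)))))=-20925954/ 16127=-1297.57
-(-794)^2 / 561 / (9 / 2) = -1260872 / 5049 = -249.73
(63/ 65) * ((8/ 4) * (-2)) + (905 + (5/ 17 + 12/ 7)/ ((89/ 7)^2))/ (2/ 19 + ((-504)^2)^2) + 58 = 290382554200213682473/ 5365226270074611265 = 54.12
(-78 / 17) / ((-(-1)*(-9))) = 26 / 51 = 0.51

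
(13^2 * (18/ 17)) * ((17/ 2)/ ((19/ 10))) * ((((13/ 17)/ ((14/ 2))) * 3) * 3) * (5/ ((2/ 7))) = 4448925/ 323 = 13773.76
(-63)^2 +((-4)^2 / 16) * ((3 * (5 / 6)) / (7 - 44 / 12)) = 15879 / 4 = 3969.75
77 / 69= 1.12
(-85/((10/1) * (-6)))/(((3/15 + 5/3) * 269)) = 85/30128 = 0.00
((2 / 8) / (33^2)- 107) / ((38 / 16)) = -932182 / 20691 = -45.05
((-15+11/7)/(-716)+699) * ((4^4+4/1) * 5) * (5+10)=17079474750/1253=13630865.72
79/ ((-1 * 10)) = -79/ 10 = -7.90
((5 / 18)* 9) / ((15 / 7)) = 1.17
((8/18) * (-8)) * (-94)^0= -32/9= -3.56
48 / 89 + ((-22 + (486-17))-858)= -36531 / 89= -410.46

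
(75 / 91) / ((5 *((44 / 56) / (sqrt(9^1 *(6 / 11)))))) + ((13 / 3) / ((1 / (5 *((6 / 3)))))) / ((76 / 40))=90 *sqrt(66) / 1573 + 1300 / 57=23.27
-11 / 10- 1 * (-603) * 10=6028.90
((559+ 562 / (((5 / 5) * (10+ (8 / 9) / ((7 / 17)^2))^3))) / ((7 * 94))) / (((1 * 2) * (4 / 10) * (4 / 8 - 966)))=-424590833369585 / 385925692207430704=-0.00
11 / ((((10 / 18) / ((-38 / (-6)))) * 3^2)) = 209 / 15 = 13.93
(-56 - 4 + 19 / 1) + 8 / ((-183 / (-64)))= -6991 / 183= -38.20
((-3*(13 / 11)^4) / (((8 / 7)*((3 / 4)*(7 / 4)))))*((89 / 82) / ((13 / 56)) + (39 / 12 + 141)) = -697567273 / 1200562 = -581.03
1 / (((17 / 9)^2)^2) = 0.08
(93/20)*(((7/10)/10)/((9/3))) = 217/2000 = 0.11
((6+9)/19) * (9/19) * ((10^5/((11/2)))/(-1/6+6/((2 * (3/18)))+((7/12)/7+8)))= 324000000/1234981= 262.35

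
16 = 16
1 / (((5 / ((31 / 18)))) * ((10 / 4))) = 31 / 225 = 0.14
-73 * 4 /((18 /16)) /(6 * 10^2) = -292 /675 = -0.43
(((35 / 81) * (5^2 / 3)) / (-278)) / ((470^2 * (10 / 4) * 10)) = -7 / 2984535720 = -0.00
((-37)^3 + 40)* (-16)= 809808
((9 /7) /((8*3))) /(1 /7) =3 /8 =0.38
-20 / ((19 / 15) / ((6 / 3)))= -600 / 19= -31.58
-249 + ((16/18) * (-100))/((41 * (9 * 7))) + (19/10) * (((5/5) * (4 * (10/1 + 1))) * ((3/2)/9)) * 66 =77943191/116235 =670.57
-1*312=-312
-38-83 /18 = -767 /18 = -42.61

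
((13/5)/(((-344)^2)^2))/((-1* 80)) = -13/5601363558400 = -0.00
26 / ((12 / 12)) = 26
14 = 14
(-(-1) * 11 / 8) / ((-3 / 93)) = -341 / 8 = -42.62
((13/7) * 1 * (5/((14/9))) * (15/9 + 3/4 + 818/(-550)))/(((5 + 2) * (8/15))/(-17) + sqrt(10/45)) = 6100263/871178 + 518522355 * sqrt(2)/48785968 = 22.03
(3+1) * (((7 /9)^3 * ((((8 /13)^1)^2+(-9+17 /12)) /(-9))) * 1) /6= 5011573 /19958562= 0.25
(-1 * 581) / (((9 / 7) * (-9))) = 4067 / 81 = 50.21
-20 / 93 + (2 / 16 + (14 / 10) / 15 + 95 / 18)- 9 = -207517 / 55800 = -3.72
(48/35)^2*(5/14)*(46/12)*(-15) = -38.62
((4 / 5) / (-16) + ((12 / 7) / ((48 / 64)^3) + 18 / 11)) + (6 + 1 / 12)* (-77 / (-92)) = 13696499 / 1275120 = 10.74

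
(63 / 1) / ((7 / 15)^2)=2025 / 7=289.29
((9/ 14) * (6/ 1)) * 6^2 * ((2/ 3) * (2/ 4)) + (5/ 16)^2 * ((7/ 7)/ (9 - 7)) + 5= 183983/ 3584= 51.33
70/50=7/5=1.40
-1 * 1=-1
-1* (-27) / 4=6.75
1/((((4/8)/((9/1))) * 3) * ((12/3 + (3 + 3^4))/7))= 21/44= 0.48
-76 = -76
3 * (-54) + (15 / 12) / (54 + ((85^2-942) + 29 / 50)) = -102668671 / 633758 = -162.00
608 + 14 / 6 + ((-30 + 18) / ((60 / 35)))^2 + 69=2185 / 3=728.33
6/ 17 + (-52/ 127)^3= 9899962/ 34822511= 0.28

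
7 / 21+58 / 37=211 / 111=1.90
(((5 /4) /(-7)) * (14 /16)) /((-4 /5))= 25 /128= 0.20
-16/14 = -8/7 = -1.14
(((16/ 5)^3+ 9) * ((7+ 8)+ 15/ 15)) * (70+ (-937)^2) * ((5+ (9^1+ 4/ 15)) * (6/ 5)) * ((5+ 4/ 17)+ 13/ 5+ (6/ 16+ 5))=35250287548736312/ 265625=132706964889.36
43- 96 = -53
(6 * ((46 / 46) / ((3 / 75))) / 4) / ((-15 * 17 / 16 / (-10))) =400 / 17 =23.53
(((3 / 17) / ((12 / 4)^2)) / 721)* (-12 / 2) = -2 / 12257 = -0.00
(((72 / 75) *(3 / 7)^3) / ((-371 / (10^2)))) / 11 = -0.00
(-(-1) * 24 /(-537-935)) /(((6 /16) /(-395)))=395 /23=17.17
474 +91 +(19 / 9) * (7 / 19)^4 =34880416 / 61731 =565.04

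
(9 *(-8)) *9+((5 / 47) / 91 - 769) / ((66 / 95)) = -82562416 / 47047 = -1754.89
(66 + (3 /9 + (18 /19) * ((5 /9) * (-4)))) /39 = 3661 /2223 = 1.65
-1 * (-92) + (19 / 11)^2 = 11493 / 121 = 94.98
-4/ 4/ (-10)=1/ 10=0.10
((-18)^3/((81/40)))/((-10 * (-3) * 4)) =-24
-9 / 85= -0.11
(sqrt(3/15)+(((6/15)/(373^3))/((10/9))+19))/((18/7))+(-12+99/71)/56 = 7 * sqrt(5)/90+334239582809219/46425371668200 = 7.37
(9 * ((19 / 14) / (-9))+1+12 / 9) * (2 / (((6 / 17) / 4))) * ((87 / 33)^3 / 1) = 33998266 / 83853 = 405.45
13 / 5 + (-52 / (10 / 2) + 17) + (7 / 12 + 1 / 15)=9.85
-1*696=-696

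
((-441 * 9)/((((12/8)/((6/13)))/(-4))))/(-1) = -63504/13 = -4884.92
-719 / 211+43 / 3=10.93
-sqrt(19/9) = -sqrt(19)/3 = -1.45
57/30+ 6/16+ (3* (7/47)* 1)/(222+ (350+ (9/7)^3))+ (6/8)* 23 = 1445762819/74043800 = 19.53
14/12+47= 289/6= 48.17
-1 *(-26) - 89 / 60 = 1471 / 60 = 24.52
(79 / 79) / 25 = 0.04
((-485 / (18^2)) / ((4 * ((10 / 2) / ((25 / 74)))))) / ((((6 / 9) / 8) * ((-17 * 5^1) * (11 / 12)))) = 485 / 124542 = 0.00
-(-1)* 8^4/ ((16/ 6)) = 1536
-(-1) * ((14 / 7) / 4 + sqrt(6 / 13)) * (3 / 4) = 0.88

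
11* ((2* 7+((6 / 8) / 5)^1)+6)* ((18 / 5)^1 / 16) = 39897 / 800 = 49.87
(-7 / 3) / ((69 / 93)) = -217 / 69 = -3.14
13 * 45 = 585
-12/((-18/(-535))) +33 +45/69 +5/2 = -44231/138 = -320.51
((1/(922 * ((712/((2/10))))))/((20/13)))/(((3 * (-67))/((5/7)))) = -13/18472896960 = -0.00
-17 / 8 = -2.12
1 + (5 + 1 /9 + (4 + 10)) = 181 /9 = 20.11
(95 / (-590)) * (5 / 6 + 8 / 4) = -323 / 708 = -0.46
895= 895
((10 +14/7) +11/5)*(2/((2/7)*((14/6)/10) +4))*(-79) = -33654/61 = -551.70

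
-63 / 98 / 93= -3 / 434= -0.01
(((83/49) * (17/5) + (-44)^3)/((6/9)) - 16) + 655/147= -187834991/1470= -127778.91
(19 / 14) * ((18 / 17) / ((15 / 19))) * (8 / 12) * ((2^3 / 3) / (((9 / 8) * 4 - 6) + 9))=0.43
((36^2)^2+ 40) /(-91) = -1679656 /91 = -18457.76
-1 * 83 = -83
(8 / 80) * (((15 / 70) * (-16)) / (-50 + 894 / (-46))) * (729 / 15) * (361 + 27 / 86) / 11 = 7.88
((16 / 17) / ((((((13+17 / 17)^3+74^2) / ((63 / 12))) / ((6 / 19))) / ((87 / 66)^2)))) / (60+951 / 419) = 2466653 / 465669645870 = 0.00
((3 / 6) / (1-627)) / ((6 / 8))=-0.00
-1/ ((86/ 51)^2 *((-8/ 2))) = 2601/ 29584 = 0.09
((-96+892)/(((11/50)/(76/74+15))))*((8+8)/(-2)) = -188811200/407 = -463909.58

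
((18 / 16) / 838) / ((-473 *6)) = -3 / 6341984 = -0.00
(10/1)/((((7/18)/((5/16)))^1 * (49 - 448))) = -75/3724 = -0.02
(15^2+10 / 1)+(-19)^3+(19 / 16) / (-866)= -91782163 / 13856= -6624.00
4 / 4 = 1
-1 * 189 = -189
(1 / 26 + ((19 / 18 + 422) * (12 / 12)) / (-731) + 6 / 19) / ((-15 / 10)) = 729580 / 4875039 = 0.15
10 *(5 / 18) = 25 / 9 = 2.78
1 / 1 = 1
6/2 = 3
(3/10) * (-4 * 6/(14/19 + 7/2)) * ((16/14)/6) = -1824/5635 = -0.32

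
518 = 518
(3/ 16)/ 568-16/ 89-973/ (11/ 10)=-884.72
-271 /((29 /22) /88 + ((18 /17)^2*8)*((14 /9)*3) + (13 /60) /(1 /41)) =-2274383760 /425947463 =-5.34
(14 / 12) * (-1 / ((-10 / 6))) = 7 / 10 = 0.70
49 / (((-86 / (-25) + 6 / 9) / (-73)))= -38325 / 44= -871.02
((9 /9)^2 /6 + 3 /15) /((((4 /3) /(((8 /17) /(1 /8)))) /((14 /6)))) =616 /255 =2.42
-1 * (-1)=1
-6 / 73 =-0.08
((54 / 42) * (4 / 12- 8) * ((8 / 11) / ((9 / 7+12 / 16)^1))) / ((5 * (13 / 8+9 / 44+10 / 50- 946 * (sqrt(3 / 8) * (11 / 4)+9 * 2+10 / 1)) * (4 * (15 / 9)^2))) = 0.00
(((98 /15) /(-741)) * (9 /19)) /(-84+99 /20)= 392 /7419633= 0.00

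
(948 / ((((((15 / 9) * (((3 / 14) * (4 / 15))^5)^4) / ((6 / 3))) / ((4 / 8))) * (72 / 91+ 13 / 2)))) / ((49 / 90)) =90431203249515118288135528564453125 / 86966272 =1039842241938519777967895000.00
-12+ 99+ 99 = 186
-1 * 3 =-3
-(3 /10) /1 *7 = -21 /10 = -2.10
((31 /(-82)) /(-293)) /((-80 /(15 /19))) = -93 /7303904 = -0.00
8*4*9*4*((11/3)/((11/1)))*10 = 3840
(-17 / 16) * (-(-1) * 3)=-3.19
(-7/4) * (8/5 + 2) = -63/10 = -6.30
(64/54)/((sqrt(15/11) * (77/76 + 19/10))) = 2432 * sqrt(165)/89667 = 0.35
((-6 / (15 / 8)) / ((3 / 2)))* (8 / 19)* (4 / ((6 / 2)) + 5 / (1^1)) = -256 / 45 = -5.69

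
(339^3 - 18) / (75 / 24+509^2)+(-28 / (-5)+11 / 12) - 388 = -231.11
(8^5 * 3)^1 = 98304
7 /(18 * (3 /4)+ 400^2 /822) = 0.03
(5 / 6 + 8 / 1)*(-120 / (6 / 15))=-2650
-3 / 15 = -1 / 5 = -0.20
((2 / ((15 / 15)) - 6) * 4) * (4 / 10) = -32 / 5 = -6.40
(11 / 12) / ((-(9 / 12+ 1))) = -11 / 21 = -0.52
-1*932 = -932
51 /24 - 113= -887 /8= -110.88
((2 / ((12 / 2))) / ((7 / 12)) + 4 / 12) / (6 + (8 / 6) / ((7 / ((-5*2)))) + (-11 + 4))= -19 / 61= -0.31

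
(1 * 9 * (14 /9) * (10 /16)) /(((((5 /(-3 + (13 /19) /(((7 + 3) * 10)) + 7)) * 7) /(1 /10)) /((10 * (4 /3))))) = 7613 /5700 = 1.34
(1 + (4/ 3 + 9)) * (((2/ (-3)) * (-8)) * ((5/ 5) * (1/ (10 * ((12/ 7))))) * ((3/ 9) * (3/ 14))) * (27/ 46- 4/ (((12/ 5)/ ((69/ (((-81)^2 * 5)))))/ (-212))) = 6824531/ 20371905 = 0.33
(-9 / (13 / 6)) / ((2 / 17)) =-459 / 13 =-35.31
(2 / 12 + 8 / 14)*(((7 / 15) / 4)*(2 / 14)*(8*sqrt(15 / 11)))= 0.11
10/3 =3.33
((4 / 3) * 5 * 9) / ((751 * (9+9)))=10 / 2253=0.00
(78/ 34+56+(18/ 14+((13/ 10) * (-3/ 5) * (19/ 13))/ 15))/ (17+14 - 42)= -1770239/ 327250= -5.41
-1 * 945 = -945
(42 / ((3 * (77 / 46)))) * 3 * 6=1656 / 11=150.55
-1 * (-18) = 18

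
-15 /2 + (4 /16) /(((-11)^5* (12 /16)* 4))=-14494591 /1932612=-7.50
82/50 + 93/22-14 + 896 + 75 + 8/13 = 6888901/7150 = 963.48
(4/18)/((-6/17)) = -17/27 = -0.63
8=8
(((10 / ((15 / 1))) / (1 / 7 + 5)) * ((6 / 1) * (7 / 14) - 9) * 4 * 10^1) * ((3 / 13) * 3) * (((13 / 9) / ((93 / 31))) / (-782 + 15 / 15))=280 / 21087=0.01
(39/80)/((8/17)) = 1.04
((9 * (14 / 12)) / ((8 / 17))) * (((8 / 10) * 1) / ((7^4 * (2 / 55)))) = 0.20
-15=-15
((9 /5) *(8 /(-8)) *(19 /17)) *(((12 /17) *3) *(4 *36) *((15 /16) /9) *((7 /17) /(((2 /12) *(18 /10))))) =-430920 /4913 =-87.71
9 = 9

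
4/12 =1/3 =0.33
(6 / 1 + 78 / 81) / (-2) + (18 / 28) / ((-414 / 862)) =-41905 / 8694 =-4.82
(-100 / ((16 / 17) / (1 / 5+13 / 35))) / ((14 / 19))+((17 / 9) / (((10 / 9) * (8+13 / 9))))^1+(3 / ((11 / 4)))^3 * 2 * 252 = 932812873 / 1630475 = 572.11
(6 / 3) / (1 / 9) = 18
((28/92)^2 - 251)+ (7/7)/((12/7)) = -1589057/6348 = -250.32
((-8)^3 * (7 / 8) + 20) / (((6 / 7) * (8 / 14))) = -873.83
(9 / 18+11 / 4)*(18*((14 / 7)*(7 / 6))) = 273 / 2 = 136.50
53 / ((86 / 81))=4293 / 86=49.92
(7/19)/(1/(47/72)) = 329/1368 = 0.24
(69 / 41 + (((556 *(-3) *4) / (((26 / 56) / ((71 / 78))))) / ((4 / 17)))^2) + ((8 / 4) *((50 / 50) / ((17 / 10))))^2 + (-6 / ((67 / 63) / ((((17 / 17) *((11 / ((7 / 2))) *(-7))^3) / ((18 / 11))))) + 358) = 70078033497385844505 / 22674092363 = 3090665433.28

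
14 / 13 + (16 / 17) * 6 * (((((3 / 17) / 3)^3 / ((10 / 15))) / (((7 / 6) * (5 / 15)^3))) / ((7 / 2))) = 57901934 / 53202877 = 1.09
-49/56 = -7/8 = -0.88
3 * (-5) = -15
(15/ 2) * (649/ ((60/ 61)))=39589/ 8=4948.62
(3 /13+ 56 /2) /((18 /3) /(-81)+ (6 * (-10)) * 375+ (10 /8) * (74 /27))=-19818 /15792647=-0.00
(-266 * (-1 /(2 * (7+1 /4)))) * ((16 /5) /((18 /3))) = 4256 /435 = 9.78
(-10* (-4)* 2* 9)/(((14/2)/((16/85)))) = 2304/119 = 19.36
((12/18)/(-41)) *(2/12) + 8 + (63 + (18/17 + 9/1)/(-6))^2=3768.57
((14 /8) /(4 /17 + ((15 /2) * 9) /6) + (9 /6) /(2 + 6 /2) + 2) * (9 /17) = 172377 /132770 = 1.30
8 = 8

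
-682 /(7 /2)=-1364 /7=-194.86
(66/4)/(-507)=-0.03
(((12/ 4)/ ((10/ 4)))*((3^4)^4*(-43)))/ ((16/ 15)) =-16659081027/ 8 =-2082385128.38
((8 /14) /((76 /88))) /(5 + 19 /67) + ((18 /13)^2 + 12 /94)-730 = -136094130104 /186986163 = -727.83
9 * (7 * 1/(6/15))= 315/2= 157.50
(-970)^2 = 940900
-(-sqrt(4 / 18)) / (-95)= -sqrt(2) / 285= -0.00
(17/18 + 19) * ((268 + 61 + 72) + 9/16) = 2306575/288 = 8008.94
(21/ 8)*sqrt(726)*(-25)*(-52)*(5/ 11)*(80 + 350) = 7336875*sqrt(6) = 17971600.06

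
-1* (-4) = 4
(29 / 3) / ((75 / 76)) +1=10.80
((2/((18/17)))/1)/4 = 17/36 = 0.47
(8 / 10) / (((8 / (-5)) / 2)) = -1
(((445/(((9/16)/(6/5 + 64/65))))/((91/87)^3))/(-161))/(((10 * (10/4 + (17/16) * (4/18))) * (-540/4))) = 19726603648/7767828707275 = 0.00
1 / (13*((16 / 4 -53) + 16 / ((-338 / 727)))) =-13 / 14097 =-0.00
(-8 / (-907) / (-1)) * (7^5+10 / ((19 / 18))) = -2556104 / 17233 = -148.33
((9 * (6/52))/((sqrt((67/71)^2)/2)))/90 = 213/8710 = 0.02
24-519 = -495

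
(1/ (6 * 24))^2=1/ 20736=0.00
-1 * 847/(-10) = 847/10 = 84.70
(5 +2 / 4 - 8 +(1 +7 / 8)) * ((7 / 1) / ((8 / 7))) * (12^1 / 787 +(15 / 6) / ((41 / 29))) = -28199255 / 4130176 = -6.83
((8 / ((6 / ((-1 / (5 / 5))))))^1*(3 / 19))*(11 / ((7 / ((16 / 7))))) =-704 / 931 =-0.76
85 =85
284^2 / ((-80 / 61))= -307501 / 5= -61500.20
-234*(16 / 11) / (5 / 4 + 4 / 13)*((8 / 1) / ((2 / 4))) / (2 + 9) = -346112 / 1089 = -317.83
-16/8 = -2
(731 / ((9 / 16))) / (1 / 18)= 23392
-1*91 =-91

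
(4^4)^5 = 1099511627776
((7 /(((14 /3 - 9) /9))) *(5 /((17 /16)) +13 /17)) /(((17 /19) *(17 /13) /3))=-1001889 /4913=-203.93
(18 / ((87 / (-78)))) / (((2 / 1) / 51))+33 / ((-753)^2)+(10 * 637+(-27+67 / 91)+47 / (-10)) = 29565215474971 / 4987789170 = 5927.52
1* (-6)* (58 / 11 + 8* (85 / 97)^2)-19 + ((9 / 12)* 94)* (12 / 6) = 5537746 / 103499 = 53.51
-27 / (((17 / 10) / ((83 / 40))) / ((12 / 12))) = -2241 / 68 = -32.96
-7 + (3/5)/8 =-277/40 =-6.92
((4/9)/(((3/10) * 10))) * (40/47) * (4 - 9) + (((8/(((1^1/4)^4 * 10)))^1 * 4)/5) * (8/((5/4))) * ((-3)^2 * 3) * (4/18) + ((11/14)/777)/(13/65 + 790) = 1588442869368437/252501495750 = 6290.83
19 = 19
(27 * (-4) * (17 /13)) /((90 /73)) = -7446 /65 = -114.55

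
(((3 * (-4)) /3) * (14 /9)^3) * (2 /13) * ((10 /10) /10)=-10976 /47385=-0.23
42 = 42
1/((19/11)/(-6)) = -66/19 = -3.47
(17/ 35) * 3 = 51/ 35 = 1.46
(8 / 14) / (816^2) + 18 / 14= 1498177 / 1165248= 1.29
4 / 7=0.57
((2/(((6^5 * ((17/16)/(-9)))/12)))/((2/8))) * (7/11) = -112/1683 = -0.07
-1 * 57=-57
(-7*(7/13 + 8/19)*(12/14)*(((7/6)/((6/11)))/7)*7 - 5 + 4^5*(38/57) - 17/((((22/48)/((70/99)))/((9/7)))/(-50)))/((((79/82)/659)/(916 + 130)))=11916348225513962/7083219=1682335139.65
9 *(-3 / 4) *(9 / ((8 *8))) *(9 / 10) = -2187 / 2560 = -0.85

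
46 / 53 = 0.87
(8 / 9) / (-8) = -1 / 9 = -0.11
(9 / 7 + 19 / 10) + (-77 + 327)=17723 / 70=253.19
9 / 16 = 0.56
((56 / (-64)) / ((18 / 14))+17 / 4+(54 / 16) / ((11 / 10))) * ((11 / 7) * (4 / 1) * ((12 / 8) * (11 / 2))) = 8261 / 24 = 344.21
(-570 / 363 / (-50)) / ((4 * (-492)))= -19 / 1190640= -0.00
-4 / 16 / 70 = -1 / 280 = -0.00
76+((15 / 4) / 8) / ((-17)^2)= 702863 / 9248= 76.00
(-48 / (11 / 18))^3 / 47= -644972544 / 62557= -10310.16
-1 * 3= -3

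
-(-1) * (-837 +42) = -795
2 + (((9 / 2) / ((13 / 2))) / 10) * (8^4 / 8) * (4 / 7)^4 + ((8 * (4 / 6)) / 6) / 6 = 24977018 / 4213755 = 5.93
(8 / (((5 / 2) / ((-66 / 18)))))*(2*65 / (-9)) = 4576 / 27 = 169.48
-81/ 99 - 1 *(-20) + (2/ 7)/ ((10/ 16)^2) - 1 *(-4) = 46033/ 1925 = 23.91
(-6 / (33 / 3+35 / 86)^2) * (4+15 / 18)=-214484 / 962361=-0.22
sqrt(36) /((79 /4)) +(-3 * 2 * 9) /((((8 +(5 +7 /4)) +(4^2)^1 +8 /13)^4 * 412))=17492992783678248 /57581126914159177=0.30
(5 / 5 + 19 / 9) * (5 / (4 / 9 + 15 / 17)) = 340 / 29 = 11.72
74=74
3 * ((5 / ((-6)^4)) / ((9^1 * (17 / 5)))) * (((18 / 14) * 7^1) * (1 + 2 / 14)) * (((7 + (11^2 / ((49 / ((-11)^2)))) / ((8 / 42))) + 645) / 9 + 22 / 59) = 91852625 / 95541768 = 0.96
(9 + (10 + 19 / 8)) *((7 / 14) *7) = 1197 / 16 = 74.81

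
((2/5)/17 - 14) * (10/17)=-2376/289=-8.22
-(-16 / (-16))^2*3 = -3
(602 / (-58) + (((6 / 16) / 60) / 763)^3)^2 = 299916331213936609155435230306304841 / 2783960823290258551371464704000000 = 107.73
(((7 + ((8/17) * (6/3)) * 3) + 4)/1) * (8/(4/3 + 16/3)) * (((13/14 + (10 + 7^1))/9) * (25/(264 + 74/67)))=19759975/6341034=3.12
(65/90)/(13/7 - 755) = -0.00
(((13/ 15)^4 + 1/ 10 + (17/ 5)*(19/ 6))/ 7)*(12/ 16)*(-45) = -289343/ 5250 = -55.11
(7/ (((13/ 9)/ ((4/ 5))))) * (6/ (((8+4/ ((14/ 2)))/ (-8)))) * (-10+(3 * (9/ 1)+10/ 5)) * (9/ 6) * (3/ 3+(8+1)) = -402192/ 65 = -6187.57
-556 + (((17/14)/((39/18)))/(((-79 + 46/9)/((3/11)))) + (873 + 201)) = 518.00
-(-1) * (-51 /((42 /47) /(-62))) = 24769 /7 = 3538.43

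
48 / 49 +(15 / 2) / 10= 339 / 196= 1.73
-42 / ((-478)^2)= -0.00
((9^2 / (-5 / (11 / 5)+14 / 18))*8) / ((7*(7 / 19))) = -304722 / 1813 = -168.08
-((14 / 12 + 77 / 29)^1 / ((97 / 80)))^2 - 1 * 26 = -2559194746 / 71216721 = -35.94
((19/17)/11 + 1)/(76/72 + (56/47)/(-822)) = 23875812/22846351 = 1.05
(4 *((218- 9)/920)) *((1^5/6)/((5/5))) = 209/1380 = 0.15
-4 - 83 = -87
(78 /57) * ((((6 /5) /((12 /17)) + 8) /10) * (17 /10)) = 21437 /9500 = 2.26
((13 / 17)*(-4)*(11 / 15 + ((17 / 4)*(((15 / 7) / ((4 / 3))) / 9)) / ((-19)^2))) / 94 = -5798351 / 242288760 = -0.02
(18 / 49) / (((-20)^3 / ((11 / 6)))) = -33 / 392000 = -0.00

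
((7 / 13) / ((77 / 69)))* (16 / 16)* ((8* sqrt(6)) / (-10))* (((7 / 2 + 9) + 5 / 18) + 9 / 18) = -10994* sqrt(6) / 2145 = -12.55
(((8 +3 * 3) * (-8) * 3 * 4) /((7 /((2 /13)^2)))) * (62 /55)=-404736 /65065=-6.22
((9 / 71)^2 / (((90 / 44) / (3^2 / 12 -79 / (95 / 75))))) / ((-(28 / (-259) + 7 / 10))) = 5717943 / 6991867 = 0.82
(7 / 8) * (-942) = -3297 / 4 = -824.25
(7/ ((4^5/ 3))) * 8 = 0.16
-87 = -87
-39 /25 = -1.56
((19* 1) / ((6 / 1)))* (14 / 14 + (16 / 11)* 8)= 2641 / 66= 40.02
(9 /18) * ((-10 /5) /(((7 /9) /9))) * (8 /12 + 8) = -702 /7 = -100.29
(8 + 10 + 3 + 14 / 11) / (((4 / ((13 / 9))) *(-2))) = -3185 / 792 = -4.02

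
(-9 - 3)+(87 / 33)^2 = -611 / 121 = -5.05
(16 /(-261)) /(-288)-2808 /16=-412249 /2349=-175.50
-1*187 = -187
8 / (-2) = -4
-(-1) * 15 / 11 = 15 / 11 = 1.36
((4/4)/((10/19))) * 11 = 209/10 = 20.90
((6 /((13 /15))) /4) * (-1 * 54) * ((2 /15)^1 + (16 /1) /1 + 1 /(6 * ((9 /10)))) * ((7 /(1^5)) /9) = -15421 /13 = -1186.23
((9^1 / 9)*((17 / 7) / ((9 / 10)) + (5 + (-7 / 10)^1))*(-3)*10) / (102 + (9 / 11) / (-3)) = -48499 / 23499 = -2.06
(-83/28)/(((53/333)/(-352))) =2432232/371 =6555.88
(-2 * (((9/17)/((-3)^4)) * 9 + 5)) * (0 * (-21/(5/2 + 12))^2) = 0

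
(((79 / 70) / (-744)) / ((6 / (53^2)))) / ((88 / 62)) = -221911 / 443520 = -0.50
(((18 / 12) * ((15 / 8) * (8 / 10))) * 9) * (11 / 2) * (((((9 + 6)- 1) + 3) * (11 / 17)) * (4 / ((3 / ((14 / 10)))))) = 22869 / 10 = 2286.90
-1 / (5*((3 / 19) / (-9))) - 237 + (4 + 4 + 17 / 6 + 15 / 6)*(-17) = -6784 / 15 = -452.27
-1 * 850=-850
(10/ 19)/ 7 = 10/ 133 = 0.08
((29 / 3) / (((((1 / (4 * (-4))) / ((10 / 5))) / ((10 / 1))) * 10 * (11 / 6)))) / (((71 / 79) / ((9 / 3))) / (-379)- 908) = 166711488 / 897152905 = 0.19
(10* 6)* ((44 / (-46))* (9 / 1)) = -11880 / 23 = -516.52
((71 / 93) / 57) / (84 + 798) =71 / 4675482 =0.00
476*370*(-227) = -39979240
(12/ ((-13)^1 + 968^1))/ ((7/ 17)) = 204/ 6685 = 0.03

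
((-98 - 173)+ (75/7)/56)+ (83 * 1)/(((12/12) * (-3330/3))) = -58933403/217560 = -270.88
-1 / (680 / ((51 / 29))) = -3 / 1160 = -0.00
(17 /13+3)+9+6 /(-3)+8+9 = 368 /13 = 28.31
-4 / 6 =-2 / 3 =-0.67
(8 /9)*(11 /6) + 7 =233 /27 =8.63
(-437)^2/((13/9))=1718721/13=132209.31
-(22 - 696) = 674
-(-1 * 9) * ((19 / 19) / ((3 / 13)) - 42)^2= 12769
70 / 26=35 / 13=2.69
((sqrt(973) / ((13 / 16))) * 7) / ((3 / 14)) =1568 * sqrt(973) / 39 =1254.12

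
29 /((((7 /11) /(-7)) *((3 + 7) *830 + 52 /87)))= -27753 /722152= -0.04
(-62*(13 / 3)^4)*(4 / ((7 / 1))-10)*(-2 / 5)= -77914408 / 945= -82449.11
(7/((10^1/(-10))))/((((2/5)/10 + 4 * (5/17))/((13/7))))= -5525/517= -10.69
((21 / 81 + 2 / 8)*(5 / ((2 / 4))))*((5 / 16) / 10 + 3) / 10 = 5335 / 3456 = 1.54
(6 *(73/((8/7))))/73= 21/4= 5.25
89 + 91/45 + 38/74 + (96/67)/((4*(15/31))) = 10293853/111555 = 92.28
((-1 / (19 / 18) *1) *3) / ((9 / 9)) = -54 / 19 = -2.84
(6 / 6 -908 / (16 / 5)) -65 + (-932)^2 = 868276.25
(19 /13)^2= 361 /169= 2.14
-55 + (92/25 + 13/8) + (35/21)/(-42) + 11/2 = -557357/12600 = -44.23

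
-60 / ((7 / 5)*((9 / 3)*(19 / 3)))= -300 / 133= -2.26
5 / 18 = 0.28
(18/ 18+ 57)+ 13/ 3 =187/ 3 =62.33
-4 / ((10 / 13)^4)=-28561 / 2500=-11.42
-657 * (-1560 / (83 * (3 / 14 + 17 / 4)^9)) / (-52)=-41700273368334336 / 123679637908935546875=-0.00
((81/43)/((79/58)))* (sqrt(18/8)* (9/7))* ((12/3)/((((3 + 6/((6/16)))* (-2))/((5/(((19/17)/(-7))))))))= 10781910/1226317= 8.79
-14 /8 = -7 /4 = -1.75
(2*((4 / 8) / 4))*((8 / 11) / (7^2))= 2 / 539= 0.00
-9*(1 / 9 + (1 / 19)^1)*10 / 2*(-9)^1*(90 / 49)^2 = 1458000 / 6517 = 223.72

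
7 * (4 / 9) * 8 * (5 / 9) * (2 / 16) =140 / 81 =1.73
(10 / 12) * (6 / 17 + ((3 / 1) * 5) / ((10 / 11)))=955 / 68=14.04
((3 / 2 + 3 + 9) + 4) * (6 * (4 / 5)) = 84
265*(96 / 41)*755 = 19207200 / 41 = 468468.29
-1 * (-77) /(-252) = -11 /36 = -0.31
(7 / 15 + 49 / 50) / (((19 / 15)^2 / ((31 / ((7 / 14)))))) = 20181 / 361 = 55.90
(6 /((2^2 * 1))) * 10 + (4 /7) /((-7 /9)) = 699 /49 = 14.27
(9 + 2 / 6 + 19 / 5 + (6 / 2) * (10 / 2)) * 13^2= 71318 / 15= 4754.53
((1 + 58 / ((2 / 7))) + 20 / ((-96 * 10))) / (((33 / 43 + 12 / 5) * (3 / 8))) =2105065 / 12258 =171.73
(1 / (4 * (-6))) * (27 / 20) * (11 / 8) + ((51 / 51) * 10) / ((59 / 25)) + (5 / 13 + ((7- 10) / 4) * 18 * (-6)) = 83984227 / 981760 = 85.54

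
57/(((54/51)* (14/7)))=323/12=26.92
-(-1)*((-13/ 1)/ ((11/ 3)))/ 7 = -39/ 77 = -0.51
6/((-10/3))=-9/5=-1.80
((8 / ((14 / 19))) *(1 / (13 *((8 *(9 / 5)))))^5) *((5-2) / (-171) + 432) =76946875 / 3771712204775424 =0.00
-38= -38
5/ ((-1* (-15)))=1/ 3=0.33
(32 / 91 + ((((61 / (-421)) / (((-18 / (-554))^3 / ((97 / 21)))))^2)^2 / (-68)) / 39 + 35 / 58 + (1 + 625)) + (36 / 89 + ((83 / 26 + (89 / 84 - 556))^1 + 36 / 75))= -8069776810969406089695076935432913256302953849173 / 147634280836170825707805932374296150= -54660589432642.72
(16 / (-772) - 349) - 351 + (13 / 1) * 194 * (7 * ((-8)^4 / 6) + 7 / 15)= 34891333942 / 2895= 12052274.25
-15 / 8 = -1.88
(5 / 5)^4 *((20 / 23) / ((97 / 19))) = 380 / 2231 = 0.17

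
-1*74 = -74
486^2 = 236196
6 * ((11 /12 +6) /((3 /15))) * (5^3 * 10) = 259375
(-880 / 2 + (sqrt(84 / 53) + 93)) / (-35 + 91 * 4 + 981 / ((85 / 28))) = -29495 / 55433 + 170 * sqrt(1113) / 2937949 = -0.53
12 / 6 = 2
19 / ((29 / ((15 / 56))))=285 / 1624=0.18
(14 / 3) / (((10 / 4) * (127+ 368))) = 28 / 7425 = 0.00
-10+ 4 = -6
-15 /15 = -1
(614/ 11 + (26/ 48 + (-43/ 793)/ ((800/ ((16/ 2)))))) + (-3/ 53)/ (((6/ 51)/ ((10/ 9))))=5161765287/ 92463800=55.82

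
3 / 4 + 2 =11 / 4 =2.75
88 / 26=44 / 13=3.38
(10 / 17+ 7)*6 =774 / 17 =45.53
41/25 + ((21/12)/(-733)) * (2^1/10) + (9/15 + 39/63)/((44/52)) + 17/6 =33376659/5644100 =5.91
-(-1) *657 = 657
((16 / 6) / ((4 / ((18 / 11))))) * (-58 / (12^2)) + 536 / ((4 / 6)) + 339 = 75409 / 66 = 1142.56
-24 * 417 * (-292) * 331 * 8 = 7738345728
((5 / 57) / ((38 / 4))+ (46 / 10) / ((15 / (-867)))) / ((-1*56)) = 7198451 / 1516200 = 4.75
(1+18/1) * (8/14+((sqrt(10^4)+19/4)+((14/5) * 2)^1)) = 2107.51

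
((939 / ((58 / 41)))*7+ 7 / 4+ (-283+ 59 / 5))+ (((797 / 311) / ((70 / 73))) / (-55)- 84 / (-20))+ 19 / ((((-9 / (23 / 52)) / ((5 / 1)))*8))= 284743282905097 / 65001736800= 4380.55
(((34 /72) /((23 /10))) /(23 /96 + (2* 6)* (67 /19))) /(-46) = -12920 /123184527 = -0.00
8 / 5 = 1.60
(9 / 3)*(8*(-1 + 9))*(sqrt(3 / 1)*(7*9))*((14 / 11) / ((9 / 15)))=282240*sqrt(3) / 11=44441.27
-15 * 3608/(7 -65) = 933.10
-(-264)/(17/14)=3696/17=217.41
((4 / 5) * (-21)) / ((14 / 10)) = -12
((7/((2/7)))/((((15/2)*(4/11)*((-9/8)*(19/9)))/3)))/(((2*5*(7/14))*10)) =-539/2375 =-0.23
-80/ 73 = -1.10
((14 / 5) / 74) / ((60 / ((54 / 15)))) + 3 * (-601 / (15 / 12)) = -13342179 / 9250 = -1442.40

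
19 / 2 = 9.50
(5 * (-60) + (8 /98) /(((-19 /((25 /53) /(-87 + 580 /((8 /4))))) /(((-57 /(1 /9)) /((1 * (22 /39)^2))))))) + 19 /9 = -171012047516 /574110999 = -297.87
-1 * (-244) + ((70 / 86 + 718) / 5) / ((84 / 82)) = 1156863 / 3010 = 384.34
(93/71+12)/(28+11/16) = 560/1207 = 0.46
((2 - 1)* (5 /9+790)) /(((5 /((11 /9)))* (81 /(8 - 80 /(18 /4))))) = -1377464 /59049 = -23.33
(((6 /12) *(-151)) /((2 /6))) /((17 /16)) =-3624 /17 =-213.18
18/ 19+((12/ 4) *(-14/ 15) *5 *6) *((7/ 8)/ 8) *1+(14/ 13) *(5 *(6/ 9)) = -55135/ 11856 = -4.65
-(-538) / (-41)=-538 / 41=-13.12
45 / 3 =15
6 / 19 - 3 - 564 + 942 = 7131 / 19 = 375.32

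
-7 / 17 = -0.41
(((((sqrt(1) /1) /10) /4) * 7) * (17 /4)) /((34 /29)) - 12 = -3637 /320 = -11.37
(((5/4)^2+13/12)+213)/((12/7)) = 72457/576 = 125.79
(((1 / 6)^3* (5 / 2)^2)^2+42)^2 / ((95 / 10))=983039265850849 / 5293934641152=185.69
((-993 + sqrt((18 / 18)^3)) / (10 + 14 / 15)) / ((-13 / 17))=63240 / 533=118.65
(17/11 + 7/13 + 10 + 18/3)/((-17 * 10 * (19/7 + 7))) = -9051/826540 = -0.01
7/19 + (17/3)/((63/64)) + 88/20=188977/17955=10.53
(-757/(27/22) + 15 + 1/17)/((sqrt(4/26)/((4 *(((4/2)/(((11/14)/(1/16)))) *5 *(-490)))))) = 2368466450 *sqrt(26)/5049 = 2391930.41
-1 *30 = -30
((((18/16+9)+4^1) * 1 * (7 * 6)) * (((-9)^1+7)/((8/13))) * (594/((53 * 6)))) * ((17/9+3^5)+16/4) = -47507460/53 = -896367.17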